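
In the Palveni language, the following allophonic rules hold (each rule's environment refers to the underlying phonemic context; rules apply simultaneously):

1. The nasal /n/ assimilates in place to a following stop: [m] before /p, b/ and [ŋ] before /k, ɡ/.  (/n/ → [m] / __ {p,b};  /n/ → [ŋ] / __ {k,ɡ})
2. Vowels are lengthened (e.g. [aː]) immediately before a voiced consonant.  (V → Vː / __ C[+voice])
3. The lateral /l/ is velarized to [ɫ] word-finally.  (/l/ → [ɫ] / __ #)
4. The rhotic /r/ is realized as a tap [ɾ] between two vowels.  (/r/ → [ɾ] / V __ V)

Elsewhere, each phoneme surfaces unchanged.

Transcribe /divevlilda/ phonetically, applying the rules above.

/d/ (word-initial): no rule targets it → [d].
/i/ (between /d/ and /v/): before a voiced consonant, so rule 2 applies → [iː].
/v/ (between /i/ and /e/) is unaffected → [v].
/e/ meets the environment for rule 2 (before a voiced consonant) → [eː].
/v/ — not in any rule's target class → [v].
/l/ (between /v/ and /i/): rule 3 targets it, but not word-finally → unchanged [l].
/i/ (between /l/ and /l/): before a voiced consonant, so rule 2 applies → [iː].
/l/ — between /i/ and /d/; rule 3 does not apply here → [l].
/d/ (between /l/ and /a/): no rule targets it → [d].
/a/ — word-final; rule 2 does not apply here → [a].

[diːveːvliːlda]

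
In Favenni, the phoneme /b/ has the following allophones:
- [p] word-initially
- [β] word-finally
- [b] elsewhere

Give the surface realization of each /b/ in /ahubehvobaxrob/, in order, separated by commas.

[b], [b], [β]

Occurrence 1 (position 4): no conditioning environment matches → elsewhere allophone [b].
Occurrence 2 (position 9): no conditioning environment matches → elsewhere allophone [b].
Occurrence 3 (position 14): word-finally → [β].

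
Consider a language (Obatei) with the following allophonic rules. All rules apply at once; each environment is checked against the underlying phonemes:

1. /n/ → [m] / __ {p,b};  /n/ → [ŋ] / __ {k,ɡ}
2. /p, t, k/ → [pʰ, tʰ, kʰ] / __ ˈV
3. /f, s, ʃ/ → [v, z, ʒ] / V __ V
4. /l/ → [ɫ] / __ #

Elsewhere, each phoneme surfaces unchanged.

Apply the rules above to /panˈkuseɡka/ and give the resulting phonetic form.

/p/ (word-initial) fails the environment for rule 2, so it stays [p].
/n/ (between /a/ and /k/): before a labial or velar stop, so rule 1 applies → [ŋ].
/k/ (between /n/ and /u/): immediately before a stressed vowel, so rule 2 applies → [kʰ].
/s/ (between /u/ and /e/) occurs between two vowels → [z] by rule 3.
/k/ (between /ɡ/ and /a/) is in the target of rule 2 but the environment (immediately before a stressed vowel) is not met → [k].

[paŋˈkʰuzeɡka]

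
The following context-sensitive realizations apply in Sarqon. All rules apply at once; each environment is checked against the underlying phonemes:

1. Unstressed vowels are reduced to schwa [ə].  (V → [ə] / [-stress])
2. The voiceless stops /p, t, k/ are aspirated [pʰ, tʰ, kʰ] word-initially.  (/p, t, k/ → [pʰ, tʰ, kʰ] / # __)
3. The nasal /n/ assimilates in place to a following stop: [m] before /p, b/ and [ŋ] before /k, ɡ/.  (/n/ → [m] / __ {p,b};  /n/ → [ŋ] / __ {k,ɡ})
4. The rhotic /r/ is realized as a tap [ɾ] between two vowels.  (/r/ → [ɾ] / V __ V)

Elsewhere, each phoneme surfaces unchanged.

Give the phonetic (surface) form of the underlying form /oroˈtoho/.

[əɾəˈtohə]

/o/ (word-initial): in an unstressed syllable, so rule 1 applies → [ə].
/r/ — between /o/ and /o/, between two vowels — surfaces as [ɾ] (rule 4).
/o/ — between /r/ and /t/, in an unstressed syllable — surfaces as [ə] (rule 1).
/t/ (between /o/ and /o/) is in the target of rule 2 but the environment (word-initially) is not met → [t].
/o/ (between /t/ and /h/) fails the environment for rule 1, so it stays [o].
/h/ — not in any rule's target class → [h].
/o/ (word-final): in an unstressed syllable, so rule 1 applies → [ə].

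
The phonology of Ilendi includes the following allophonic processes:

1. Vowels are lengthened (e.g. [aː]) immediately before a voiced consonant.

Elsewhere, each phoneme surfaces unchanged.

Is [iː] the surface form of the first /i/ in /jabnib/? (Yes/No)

/i/ (between /n/ and /b/): before a voiced consonant, so rule 1 applies → [iː].
The actual realization is [iː], which matches [iː].

Yes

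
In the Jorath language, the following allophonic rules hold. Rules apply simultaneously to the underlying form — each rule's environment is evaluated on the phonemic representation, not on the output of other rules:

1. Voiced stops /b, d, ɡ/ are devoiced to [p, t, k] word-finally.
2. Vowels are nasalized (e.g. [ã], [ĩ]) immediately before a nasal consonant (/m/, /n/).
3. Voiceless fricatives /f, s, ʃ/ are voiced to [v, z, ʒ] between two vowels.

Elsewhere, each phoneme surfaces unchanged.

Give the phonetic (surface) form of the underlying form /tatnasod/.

/t/ (word-initial): no rule targets it → [t].
/a/ (between /t/ and /t/): rule 2 targets it, but not before a nasal consonant → unchanged [a].
/t/ (between /a/ and /n/) is unaffected → [t].
/n/ stays [n].
/a/ (between /n/ and /s/) is in the target of rule 2 but the environment (before a nasal consonant) is not met → [a].
/s/ — between /a/ and /o/, between two vowels — surfaces as [z] (rule 3).
/o/ (between /s/ and /d/): rule 2 targets it, but not before a nasal consonant → unchanged [o].
Rule 1 applies to /d/ (word-final: word-finally) → [t].

[tatnazot]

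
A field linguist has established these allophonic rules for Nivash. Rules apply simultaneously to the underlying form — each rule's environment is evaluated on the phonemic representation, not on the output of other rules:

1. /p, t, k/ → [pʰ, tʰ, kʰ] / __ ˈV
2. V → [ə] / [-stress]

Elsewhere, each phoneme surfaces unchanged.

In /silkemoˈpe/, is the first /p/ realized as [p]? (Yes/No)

/p/ (between /o/ and /e/) occurs immediately before a stressed vowel → [pʰ] by rule 1.
The actual realization is [pʰ], not [p].

No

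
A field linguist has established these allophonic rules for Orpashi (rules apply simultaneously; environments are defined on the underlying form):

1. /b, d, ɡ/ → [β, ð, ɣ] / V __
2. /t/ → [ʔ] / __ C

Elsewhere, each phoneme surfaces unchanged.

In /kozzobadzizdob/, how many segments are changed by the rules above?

3

Segments that undergo a rule: /b/ → [β] (rule 1); /d/ → [ð] (rule 1); /b/ → [β] (rule 1).
All other segments surface unchanged.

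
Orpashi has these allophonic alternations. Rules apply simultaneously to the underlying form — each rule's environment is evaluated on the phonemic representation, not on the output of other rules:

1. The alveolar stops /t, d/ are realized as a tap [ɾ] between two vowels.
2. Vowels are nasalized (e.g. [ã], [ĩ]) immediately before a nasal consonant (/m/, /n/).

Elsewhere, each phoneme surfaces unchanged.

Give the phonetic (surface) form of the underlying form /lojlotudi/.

/l/ (word-initial): no rule targets it → [l].
/o/ (between /l/ and /j/) fails the environment for rule 2, so it stays [o].
/j/ (between /o/ and /l/): no rule targets it → [j].
/l/ (between /j/ and /o/): no rule targets it → [l].
/o/ — between /l/ and /t/; rule 2 does not apply here → [o].
Rule 1 applies to /t/ (between /o/ and /u/: between two vowels) → [ɾ].
/u/ (between /t/ and /d/): rule 2 targets it, but not before a nasal consonant → unchanged [u].
/d/ (between /u/ and /i/): between two vowels, so rule 1 applies → [ɾ].
/i/ (word-final): rule 2 targets it, but not before a nasal consonant → unchanged [i].

[lojloɾuɾi]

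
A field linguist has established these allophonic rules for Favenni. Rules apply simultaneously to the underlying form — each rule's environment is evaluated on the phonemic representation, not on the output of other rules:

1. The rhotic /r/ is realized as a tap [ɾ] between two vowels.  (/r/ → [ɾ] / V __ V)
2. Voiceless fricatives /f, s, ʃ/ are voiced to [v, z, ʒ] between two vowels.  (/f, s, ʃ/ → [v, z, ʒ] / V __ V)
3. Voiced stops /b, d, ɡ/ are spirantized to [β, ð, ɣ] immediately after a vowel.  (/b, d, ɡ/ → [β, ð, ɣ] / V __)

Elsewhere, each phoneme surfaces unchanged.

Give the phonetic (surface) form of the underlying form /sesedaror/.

/s/ (word-initial): rule 2 targets it, but not between two vowels → unchanged [s].
/e/ stays [e].
/s/ (between /e/ and /e/): between two vowels, so rule 2 applies → [z].
/e/ stays [e].
/d/ — between /e/ and /a/, immediately after a vowel — surfaces as [ð] (rule 3).
/a/ (between /d/ and /r/) is unaffected → [a].
/r/ meets the environment for rule 1 (between two vowels) → [ɾ].
/o/ (between /r/ and /r/): no rule targets it → [o].
/r/ (word-final) is in the target of rule 1 but the environment (between two vowels) is not met → [r].

[sezeðaɾor]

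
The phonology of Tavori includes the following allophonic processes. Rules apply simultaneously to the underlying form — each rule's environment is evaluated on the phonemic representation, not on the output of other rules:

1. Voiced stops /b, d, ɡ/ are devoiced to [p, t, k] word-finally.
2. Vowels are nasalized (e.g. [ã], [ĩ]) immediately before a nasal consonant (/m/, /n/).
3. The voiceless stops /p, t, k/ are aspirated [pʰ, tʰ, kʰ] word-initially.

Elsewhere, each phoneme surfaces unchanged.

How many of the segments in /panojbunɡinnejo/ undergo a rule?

Segments that undergo a rule: /p/ → [pʰ] (rule 3); /a/ → [ã] (rule 2); /u/ → [ũ] (rule 2); /i/ → [ĩ] (rule 2).
All other segments surface unchanged.

4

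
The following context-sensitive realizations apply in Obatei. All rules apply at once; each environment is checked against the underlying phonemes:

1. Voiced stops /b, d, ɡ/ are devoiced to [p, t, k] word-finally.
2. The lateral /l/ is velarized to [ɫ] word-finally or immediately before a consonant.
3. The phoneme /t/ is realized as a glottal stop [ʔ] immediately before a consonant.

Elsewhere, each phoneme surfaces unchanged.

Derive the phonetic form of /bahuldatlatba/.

[bahuɫdaʔlaʔba]

/b/ — word-initial; rule 1 does not apply here → [b].
/a/ stays [a].
/h/ (between /a/ and /u/): no rule targets it → [h].
/u/ — not in any rule's target class → [u].
/l/ (between /u/ and /d/) occurs word-finally or immediately before a consonant → [ɫ] by rule 2.
/d/ (between /l/ and /a/) fails the environment for rule 1, so it stays [d].
/a/ stays [a].
/t/ (between /a/ and /l/): immediately before a consonant, so rule 3 applies → [ʔ].
/l/ (between /t/ and /a/): rule 2 targets it, but not word-finally or immediately before a consonant → unchanged [l].
/a/ stays [a].
Rule 3 applies to /t/ (between /a/ and /b/: immediately before a consonant) → [ʔ].
/b/ (between /t/ and /a/) is in the target of rule 1 but the environment (word-finally) is not met → [b].
/a/ (word-final) is unaffected → [a].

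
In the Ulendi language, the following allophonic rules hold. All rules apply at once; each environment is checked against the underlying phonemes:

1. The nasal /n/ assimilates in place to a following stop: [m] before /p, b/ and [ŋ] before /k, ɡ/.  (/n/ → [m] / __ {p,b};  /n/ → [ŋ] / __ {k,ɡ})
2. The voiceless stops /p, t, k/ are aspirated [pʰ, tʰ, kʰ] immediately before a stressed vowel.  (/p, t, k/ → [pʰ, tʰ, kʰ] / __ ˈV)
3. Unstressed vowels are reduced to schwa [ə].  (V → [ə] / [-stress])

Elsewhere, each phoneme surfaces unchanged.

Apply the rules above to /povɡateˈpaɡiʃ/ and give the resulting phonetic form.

/p/ (word-initial) fails the environment for rule 2, so it stays [p].
/o/ — between /p/ and /v/, in an unstressed syllable — surfaces as [ə] (rule 3).
/v/ — not in any rule's target class → [v].
/ɡ/ (between /v/ and /a/) is unaffected → [ɡ].
/a/ (between /ɡ/ and /t/) occurs in an unstressed syllable → [ə] by rule 3.
/t/ (between /a/ and /e/) is in the target of rule 2 but the environment (immediately before a stressed vowel) is not met → [t].
/e/ (between /t/ and /p/): in an unstressed syllable, so rule 3 applies → [ə].
/p/ — between /e/ and /a/, immediately before a stressed vowel — surfaces as [pʰ] (rule 2).
/a/ (between /p/ and /ɡ/): rule 3 targets it, but not in an unstressed syllable → unchanged [a].
/ɡ/ (between /a/ and /i/): no rule targets it → [ɡ].
/i/ meets the environment for rule 3 (in an unstressed syllable) → [ə].
/ʃ/ (word-final) is unaffected → [ʃ].

[pəvɡətəˈpʰaɡəʃ]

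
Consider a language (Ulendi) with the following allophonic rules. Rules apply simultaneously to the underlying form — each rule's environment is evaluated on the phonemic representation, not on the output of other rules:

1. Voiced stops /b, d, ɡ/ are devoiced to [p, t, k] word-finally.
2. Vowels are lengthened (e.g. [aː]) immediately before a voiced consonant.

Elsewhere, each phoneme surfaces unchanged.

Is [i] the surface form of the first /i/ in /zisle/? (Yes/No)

Yes

/i/ (between /z/ and /s/) is in the target of rule 2 but the environment (before a voiced consonant) is not met → [i].
The actual realization is [i], which matches [i].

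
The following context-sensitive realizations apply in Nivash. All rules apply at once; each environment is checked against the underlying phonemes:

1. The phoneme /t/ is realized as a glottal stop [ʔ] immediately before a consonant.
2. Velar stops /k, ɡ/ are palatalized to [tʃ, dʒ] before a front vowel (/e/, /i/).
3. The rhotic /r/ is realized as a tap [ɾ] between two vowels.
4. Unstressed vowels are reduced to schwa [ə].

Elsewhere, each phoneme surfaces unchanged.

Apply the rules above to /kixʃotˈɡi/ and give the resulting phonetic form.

[tʃəxʃəʔˈdʒi]

/k/ meets the environment for rule 2 (before a front vowel) → [tʃ].
/i/ (between /k/ and /x/) occurs in an unstressed syllable → [ə] by rule 4.
/x/ — not in any rule's target class → [x].
/ʃ/ (between /x/ and /o/) is unaffected → [ʃ].
/o/ — between /ʃ/ and /t/, in an unstressed syllable — surfaces as [ə] (rule 4).
/t/ meets the environment for rule 1 (immediately before a consonant) → [ʔ].
/ɡ/ meets the environment for rule 2 (before a front vowel) → [dʒ].
/i/ (word-final) is in the target of rule 4 but the environment (in an unstressed syllable) is not met → [i].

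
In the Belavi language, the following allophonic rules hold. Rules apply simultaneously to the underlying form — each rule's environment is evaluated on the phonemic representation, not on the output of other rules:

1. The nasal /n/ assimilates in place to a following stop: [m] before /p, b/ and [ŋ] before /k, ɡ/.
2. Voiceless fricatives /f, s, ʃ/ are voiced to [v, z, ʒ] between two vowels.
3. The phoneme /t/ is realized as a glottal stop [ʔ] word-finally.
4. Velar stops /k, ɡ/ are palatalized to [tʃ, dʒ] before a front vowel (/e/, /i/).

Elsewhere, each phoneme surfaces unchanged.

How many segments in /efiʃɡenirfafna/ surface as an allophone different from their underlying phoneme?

2

Segments that undergo a rule: /f/ → [v] (rule 2); /ɡ/ → [dʒ] (rule 4).
All other segments surface unchanged.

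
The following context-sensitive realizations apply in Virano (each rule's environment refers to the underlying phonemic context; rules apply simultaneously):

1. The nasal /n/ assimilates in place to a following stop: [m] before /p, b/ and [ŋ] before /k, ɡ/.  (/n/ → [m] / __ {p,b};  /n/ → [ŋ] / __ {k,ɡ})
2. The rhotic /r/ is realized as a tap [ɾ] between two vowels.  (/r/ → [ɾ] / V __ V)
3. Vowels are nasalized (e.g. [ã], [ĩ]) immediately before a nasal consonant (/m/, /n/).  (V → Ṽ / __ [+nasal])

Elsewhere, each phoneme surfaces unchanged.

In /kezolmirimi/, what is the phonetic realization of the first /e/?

[e]

/e/ — between /k/ and /z/; rule 3 does not apply here → [e].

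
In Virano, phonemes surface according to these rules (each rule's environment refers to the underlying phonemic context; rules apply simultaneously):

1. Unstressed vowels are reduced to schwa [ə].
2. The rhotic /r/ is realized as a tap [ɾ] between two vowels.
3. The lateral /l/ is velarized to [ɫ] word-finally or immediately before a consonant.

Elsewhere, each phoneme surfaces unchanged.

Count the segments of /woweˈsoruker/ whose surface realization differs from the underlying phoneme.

Segments that undergo a rule: /o/ → [ə] (rule 1); /e/ → [ə] (rule 1); /r/ → [ɾ] (rule 2); /u/ → [ə] (rule 1); /e/ → [ə] (rule 1).
All other segments surface unchanged.

5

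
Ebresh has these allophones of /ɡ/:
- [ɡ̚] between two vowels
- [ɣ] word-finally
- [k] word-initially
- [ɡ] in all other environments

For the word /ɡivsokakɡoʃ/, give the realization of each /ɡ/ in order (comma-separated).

[k], [ɡ]

Occurrence 1 (position 1): word-initially → [k].
Occurrence 2 (position 9): no conditioning environment matches → elsewhere allophone [ɡ].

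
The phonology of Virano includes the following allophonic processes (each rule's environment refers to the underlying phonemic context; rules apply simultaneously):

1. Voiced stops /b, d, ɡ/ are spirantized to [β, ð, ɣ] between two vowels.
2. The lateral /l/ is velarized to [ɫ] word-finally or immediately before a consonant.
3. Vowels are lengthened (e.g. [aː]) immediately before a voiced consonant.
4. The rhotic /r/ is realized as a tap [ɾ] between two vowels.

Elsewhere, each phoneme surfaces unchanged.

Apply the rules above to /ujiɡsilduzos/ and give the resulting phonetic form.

/u/ (word-initial) occurs before a voiced consonant → [uː] by rule 3.
/j/ stays [j].
/i/ — between /j/ and /ɡ/, before a voiced consonant — surfaces as [iː] (rule 3).
/ɡ/ (between /i/ and /s/) fails the environment for rule 1, so it stays [ɡ].
/s/ stays [s].
/i/ meets the environment for rule 3 (before a voiced consonant) → [iː].
/l/ (between /i/ and /d/): word-finally or immediately before a consonant, so rule 2 applies → [ɫ].
/d/ (between /l/ and /u/) is in the target of rule 1 but the environment (between two vowels) is not met → [d].
/u/ meets the environment for rule 3 (before a voiced consonant) → [uː].
/z/ (between /u/ and /o/) is unaffected → [z].
/o/ (between /z/ and /s/) is in the target of rule 3 but the environment (before a voiced consonant) is not met → [o].
/s/ stays [s].

[uːjiːɡsiːɫduːzos]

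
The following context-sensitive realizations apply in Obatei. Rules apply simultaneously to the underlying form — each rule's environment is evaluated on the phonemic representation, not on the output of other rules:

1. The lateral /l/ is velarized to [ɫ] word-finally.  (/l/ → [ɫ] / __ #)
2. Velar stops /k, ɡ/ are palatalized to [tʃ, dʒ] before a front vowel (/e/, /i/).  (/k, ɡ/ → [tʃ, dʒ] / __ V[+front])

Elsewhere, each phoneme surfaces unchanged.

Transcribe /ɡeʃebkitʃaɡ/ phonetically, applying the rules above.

[dʒeʃebtʃitʃaɡ]

/ɡ/ — word-initial, before a front vowel — surfaces as [dʒ] (rule 2).
/e/ (between /ɡ/ and /ʃ/) is unaffected → [e].
/ʃ/ — not in any rule's target class → [ʃ].
/e/ stays [e].
/b/ stays [b].
/k/ — between /b/ and /i/, before a front vowel — surfaces as [tʃ] (rule 2).
/i/ — not in any rule's target class → [i].
/t/ — not in any rule's target class → [t].
/ʃ/ (between /t/ and /a/) is unaffected → [ʃ].
/a/ (between /ʃ/ and /ɡ/) is unaffected → [a].
/ɡ/ — word-final; rule 2 does not apply here → [ɡ].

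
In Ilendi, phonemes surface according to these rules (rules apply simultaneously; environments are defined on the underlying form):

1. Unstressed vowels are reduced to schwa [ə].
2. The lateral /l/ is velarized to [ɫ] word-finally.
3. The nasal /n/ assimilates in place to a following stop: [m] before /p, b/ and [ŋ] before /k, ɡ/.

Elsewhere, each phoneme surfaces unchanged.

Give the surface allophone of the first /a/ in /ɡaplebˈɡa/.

/a/ (between /ɡ/ and /p/) occurs in an unstressed syllable → [ə] by rule 1.

[ə]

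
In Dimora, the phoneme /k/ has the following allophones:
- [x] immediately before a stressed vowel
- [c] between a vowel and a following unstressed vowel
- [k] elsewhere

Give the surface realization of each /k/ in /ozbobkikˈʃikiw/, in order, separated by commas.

[k], [k], [c]

Occurrence 1 (position 6): no conditioning environment matches → elsewhere allophone [k].
Occurrence 2 (position 8): no conditioning environment matches → elsewhere allophone [k].
Occurrence 3 (position 11): between a vowel and a following unstressed vowel → [c].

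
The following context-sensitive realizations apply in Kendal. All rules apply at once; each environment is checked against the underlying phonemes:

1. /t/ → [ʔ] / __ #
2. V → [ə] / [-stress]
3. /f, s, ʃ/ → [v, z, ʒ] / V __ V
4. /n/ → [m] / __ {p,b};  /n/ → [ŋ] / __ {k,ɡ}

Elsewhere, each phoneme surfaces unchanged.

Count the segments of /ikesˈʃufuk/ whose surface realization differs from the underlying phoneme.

Segments that undergo a rule: /i/ → [ə] (rule 2); /e/ → [ə] (rule 2); /f/ → [v] (rule 3); /u/ → [ə] (rule 2).
All other segments surface unchanged.

4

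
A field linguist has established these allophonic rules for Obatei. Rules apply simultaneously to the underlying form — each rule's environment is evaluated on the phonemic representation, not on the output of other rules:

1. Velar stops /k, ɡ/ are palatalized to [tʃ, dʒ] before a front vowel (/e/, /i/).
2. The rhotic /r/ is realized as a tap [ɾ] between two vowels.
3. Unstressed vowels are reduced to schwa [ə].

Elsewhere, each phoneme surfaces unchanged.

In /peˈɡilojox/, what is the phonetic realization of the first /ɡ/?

/ɡ/ — between /e/ and /i/, before a front vowel — surfaces as [dʒ] (rule 1).

[dʒ]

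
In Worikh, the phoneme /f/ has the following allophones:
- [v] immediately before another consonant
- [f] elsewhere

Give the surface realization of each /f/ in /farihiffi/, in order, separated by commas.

Occurrence 1 (position 1): no conditioning environment matches → elsewhere allophone [f].
Occurrence 2 (position 7): immediately before another consonant → [v].
Occurrence 3 (position 8): no conditioning environment matches → elsewhere allophone [f].

[f], [v], [f]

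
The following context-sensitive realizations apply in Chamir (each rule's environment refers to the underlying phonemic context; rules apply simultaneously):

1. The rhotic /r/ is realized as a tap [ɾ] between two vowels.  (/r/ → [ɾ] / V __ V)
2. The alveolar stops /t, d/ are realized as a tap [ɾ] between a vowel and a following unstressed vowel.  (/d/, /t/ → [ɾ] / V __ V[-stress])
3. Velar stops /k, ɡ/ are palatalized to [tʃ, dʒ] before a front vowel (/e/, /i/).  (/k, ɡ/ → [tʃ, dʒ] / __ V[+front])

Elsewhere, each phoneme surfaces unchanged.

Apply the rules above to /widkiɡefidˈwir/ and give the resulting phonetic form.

/w/ stays [w].
/i/ (between /w/ and /d/): no rule targets it → [i].
/d/ (between /i/ and /k/) fails the environment for rule 2, so it stays [d].
/k/ — between /d/ and /i/, before a front vowel — surfaces as [tʃ] (rule 3).
/i/ stays [i].
/ɡ/ meets the environment for rule 3 (before a front vowel) → [dʒ].
/e/ — not in any rule's target class → [e].
/f/ stays [f].
/i/ (between /f/ and /d/) is unaffected → [i].
/d/ — between /i/ and /w/; rule 2 does not apply here → [d].
/w/ (between /d/ and /i/): no rule targets it → [w].
/i/ — not in any rule's target class → [i].
/r/ (word-final): rule 1 targets it, but not between two vowels → unchanged [r].

[widtʃidʒefidˈwir]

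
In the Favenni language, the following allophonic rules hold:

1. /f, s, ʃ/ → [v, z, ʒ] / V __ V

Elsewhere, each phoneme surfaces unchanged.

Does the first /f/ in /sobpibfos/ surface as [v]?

No

/f/ (between /b/ and /o/) fails the environment for rule 1, so it stays [f].
The actual realization is [f], not [v].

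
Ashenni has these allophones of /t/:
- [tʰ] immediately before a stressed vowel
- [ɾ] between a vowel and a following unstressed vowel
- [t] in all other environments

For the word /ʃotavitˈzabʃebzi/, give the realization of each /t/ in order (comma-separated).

[ɾ], [t]

Occurrence 1 (position 3): between a vowel and an unstressed vowel → [ɾ].
Occurrence 2 (position 7): no conditioning environment matches → elsewhere allophone [t].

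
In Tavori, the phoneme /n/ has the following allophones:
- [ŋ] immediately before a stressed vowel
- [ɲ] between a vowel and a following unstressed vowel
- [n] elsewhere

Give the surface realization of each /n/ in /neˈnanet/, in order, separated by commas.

Occurrence 1 (position 1): no conditioning environment matches → elsewhere allophone [n].
Occurrence 2 (position 3): immediately before a stressed vowel → [ŋ].
Occurrence 3 (position 5): between a vowel and a following unstressed vowel → [ɲ].

[n], [ŋ], [ɲ]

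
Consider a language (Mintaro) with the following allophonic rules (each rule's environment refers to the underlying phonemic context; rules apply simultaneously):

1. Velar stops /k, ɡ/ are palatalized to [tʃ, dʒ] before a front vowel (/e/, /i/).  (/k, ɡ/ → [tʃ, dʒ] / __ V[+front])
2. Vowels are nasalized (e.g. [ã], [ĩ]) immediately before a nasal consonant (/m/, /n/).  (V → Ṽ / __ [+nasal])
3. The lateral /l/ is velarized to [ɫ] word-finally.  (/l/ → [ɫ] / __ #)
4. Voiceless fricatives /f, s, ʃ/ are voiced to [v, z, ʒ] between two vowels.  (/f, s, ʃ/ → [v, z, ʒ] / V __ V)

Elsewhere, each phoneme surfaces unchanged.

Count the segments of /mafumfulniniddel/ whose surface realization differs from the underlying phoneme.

Segments that undergo a rule: /f/ → [v] (rule 4); /u/ → [ũ] (rule 2); /i/ → [ĩ] (rule 2); /l/ → [ɫ] (rule 3).
All other segments surface unchanged.

4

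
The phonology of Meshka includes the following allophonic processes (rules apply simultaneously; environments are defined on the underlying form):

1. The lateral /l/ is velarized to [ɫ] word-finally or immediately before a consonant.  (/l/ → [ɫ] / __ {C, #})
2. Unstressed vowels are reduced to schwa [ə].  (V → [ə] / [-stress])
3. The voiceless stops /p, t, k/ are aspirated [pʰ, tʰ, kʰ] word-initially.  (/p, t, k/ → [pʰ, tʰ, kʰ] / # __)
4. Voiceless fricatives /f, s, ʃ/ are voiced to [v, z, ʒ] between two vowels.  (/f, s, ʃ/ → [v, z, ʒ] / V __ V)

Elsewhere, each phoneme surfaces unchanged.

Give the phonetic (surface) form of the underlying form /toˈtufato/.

[tʰəˈtuvətə]

/t/ — word-initial, word-initially — surfaces as [tʰ] (rule 3).
/o/ (between /t/ and /t/): in an unstressed syllable, so rule 2 applies → [ə].
/t/ (between /o/ and /u/) is in the target of rule 3 but the environment (word-initially) is not met → [t].
/u/ (between /t/ and /f/) fails the environment for rule 2, so it stays [u].
Rule 4 applies to /f/ (between /u/ and /a/: between two vowels) → [v].
/a/ meets the environment for rule 2 (in an unstressed syllable) → [ə].
/t/ — between /a/ and /o/; rule 3 does not apply here → [t].
/o/ (word-final) occurs in an unstressed syllable → [ə] by rule 2.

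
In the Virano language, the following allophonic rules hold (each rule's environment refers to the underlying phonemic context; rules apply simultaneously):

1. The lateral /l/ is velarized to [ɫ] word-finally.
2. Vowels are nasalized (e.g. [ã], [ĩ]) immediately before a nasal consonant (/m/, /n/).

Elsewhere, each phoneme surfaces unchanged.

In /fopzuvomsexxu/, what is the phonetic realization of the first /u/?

/u/ — between /z/ and /v/; rule 2 does not apply here → [u].

[u]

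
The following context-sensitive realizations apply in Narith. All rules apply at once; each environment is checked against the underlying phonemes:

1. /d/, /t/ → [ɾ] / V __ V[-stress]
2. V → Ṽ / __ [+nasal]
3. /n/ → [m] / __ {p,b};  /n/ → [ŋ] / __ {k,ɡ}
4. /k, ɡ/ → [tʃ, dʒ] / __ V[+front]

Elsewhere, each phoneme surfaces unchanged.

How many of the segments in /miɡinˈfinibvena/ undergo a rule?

4

Segments that undergo a rule: /ɡ/ → [dʒ] (rule 4); /i/ → [ĩ] (rule 2); /i/ → [ĩ] (rule 2); /e/ → [ẽ] (rule 2).
All other segments surface unchanged.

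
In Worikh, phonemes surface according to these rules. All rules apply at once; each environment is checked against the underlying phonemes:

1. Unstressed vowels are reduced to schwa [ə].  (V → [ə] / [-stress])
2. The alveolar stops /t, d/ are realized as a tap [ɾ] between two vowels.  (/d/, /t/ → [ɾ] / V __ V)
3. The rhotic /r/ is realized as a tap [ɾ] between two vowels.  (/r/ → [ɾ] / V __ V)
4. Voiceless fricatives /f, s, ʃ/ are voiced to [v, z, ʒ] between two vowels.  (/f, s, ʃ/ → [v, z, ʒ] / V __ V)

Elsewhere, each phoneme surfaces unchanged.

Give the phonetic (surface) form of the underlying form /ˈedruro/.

/e/ (word-initial) fails the environment for rule 1, so it stays [e].
/d/ (between /e/ and /r/) fails the environment for rule 2, so it stays [d].
/r/ (between /d/ and /u/) fails the environment for rule 3, so it stays [r].
/u/ meets the environment for rule 1 (in an unstressed syllable) → [ə].
/r/ — between /u/ and /o/, between two vowels — surfaces as [ɾ] (rule 3).
/o/ (word-final): in an unstressed syllable, so rule 1 applies → [ə].

[ˈedrəɾə]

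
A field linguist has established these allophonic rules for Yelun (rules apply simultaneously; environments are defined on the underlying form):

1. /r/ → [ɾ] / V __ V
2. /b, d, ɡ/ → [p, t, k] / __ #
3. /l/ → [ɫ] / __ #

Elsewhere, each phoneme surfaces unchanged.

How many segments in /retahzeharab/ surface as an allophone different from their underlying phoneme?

Segments that undergo a rule: /r/ → [ɾ] (rule 1); /b/ → [p] (rule 2).
All other segments surface unchanged.

2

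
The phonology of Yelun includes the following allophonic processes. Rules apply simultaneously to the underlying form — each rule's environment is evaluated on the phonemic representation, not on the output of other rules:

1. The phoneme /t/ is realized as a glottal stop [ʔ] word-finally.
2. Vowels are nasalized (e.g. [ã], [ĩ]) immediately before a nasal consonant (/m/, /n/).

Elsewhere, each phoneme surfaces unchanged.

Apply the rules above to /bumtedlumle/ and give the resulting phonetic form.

/b/ — not in any rule's target class → [b].
Rule 2 applies to /u/ (between /b/ and /m/: before a nasal consonant) → [ũ].
/m/ — not in any rule's target class → [m].
/t/ (between /m/ and /e/) fails the environment for rule 1, so it stays [t].
/e/ (between /t/ and /d/) is in the target of rule 2 but the environment (before a nasal consonant) is not met → [e].
/d/ (between /e/ and /l/) is unaffected → [d].
/l/ stays [l].
/u/ meets the environment for rule 2 (before a nasal consonant) → [ũ].
/m/ (between /u/ and /l/) is unaffected → [m].
/l/ stays [l].
/e/ (word-final) fails the environment for rule 2, so it stays [e].

[bũmtedlũmle]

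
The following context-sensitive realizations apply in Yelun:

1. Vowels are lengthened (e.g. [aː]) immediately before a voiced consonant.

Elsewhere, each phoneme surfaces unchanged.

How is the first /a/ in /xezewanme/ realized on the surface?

[aː]

/a/ (between /w/ and /n/) occurs before a voiced consonant → [aː] by rule 1.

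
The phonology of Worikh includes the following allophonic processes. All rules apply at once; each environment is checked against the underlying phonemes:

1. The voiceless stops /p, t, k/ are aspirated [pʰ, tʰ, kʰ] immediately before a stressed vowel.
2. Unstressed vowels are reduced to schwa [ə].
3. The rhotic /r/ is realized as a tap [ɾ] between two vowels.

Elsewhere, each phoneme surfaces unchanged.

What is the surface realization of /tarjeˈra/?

/t/ (word-initial) fails the environment for rule 1, so it stays [t].
/a/ meets the environment for rule 2 (in an unstressed syllable) → [ə].
/r/ (between /a/ and /j/): rule 3 targets it, but not between two vowels → unchanged [r].
/j/ — not in any rule's target class → [j].
/e/ (between /j/ and /r/): in an unstressed syllable, so rule 2 applies → [ə].
Rule 3 applies to /r/ (between /e/ and /a/: between two vowels) → [ɾ].
/a/ (word-final) is in the target of rule 2 but the environment (in an unstressed syllable) is not met → [a].

[tərjəˈɾa]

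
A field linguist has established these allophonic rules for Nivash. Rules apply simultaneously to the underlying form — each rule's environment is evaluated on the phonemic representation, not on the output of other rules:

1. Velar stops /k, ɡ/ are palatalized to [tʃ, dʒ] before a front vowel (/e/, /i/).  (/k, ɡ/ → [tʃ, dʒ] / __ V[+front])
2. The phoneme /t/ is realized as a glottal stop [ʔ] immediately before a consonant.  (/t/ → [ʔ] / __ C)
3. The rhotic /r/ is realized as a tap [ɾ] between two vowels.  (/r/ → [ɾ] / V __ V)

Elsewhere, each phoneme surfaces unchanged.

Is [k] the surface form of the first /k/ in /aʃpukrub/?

Yes

/k/ — between /u/ and /r/; rule 1 does not apply here → [k].
The actual realization is [k], which matches [k].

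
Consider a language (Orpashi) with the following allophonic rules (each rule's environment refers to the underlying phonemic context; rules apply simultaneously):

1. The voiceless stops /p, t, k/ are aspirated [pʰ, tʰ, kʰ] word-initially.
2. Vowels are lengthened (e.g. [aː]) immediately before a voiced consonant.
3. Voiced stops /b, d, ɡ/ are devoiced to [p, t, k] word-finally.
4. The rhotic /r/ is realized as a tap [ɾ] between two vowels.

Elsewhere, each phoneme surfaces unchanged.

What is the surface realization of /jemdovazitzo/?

/e/ (between /j/ and /m/) occurs before a voiced consonant → [eː] by rule 2.
/d/ (between /m/ and /o/) fails the environment for rule 3, so it stays [d].
Rule 2 applies to /o/ (between /d/ and /v/: before a voiced consonant) → [oː].
Rule 2 applies to /a/ (between /v/ and /z/: before a voiced consonant) → [aː].
/i/ (between /z/ and /t/): rule 2 targets it, but not before a voiced consonant → unchanged [i].
/t/ (between /i/ and /z/) fails the environment for rule 1, so it stays [t].
/o/ (word-final) is in the target of rule 2 but the environment (before a voiced consonant) is not met → [o].

[jeːmdoːvaːzitzo]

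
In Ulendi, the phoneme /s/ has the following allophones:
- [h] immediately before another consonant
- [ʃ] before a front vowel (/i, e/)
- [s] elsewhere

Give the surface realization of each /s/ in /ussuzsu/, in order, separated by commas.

Occurrence 1 (position 2): immediately before another consonant → [h].
Occurrence 2 (position 3): no conditioning environment matches → elsewhere allophone [s].
Occurrence 3 (position 6): no conditioning environment matches → elsewhere allophone [s].

[h], [s], [s]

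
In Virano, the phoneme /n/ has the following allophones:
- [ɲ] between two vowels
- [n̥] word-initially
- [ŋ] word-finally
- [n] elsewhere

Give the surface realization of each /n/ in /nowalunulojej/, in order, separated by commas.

[n̥], [ɲ]

Occurrence 1 (position 1): word-initially → [n̥].
Occurrence 2 (position 7): between two vowels → [ɲ].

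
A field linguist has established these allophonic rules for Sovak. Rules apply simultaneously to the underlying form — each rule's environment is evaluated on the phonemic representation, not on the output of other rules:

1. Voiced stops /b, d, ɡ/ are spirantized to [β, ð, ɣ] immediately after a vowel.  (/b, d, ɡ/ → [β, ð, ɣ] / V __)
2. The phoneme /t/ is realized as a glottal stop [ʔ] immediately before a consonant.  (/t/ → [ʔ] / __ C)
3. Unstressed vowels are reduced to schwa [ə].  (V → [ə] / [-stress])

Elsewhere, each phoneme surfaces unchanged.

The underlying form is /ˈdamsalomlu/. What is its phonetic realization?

/d/ (word-initial): rule 1 targets it, but not immediately after a vowel → unchanged [d].
/a/ (between /d/ and /m/) is in the target of rule 3 but the environment (in an unstressed syllable) is not met → [a].
/m/ (between /a/ and /s/) is unaffected → [m].
/s/ — not in any rule's target class → [s].
/a/ meets the environment for rule 3 (in an unstressed syllable) → [ə].
/l/ (between /a/ and /o/) is unaffected → [l].
/o/ (between /l/ and /m/): in an unstressed syllable, so rule 3 applies → [ə].
/m/ (between /o/ and /l/) is unaffected → [m].
/l/ (between /m/ and /u/) is unaffected → [l].
/u/ meets the environment for rule 3 (in an unstressed syllable) → [ə].

[ˈdamsələmlə]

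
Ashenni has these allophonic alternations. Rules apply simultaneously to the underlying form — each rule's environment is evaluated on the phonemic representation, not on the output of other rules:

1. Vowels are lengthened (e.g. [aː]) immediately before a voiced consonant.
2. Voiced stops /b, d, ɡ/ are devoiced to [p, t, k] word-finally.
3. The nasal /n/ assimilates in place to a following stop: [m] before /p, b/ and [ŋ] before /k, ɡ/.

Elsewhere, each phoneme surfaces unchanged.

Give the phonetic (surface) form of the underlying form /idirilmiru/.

Rule 1 applies to /i/ (word-initial: before a voiced consonant) → [iː].
/d/ (between /i/ and /i/) is in the target of rule 2 but the environment (word-finally) is not met → [d].
/i/ (between /d/ and /r/): before a voiced consonant, so rule 1 applies → [iː].
/r/ (between /i/ and /i/): no rule targets it → [r].
/i/ (between /r/ and /l/) occurs before a voiced consonant → [iː] by rule 1.
/l/ (between /i/ and /m/): no rule targets it → [l].
/m/ stays [m].
/i/ (between /m/ and /r/) occurs before a voiced consonant → [iː] by rule 1.
/r/ — not in any rule's target class → [r].
/u/ — word-final; rule 1 does not apply here → [u].

[iːdiːriːlmiːru]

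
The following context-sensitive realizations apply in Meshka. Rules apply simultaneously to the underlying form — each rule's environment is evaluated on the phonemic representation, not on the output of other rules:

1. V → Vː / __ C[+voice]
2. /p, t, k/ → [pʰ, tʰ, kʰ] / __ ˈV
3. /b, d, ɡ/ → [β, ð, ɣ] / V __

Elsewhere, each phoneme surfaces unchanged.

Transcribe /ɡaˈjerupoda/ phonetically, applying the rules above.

/ɡ/ — word-initial; rule 3 does not apply here → [ɡ].
/a/ (between /ɡ/ and /j/) occurs before a voiced consonant → [aː] by rule 1.
/j/ stays [j].
Rule 1 applies to /e/ (between /j/ and /r/: before a voiced consonant) → [eː].
/r/ (between /e/ and /u/): no rule targets it → [r].
/u/ (between /r/ and /p/): rule 1 targets it, but not before a voiced consonant → unchanged [u].
/p/ (between /u/ and /o/): rule 2 targets it, but not immediately before a stressed vowel → unchanged [p].
/o/ — between /p/ and /d/, before a voiced consonant — surfaces as [oː] (rule 1).
/d/ (between /o/ and /a/): immediately after a vowel, so rule 3 applies → [ð].
/a/ — word-final; rule 1 does not apply here → [a].

[ɡaːˈjeːrupoːða]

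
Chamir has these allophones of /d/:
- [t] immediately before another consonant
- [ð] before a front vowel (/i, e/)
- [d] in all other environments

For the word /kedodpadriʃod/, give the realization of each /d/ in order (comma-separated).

Occurrence 1 (position 3): no conditioning environment matches → elsewhere allophone [d].
Occurrence 2 (position 5): immediately before another consonant → [t].
Occurrence 3 (position 8): immediately before another consonant → [t].
Occurrence 4 (position 13): no conditioning environment matches → elsewhere allophone [d].

[d], [t], [t], [d]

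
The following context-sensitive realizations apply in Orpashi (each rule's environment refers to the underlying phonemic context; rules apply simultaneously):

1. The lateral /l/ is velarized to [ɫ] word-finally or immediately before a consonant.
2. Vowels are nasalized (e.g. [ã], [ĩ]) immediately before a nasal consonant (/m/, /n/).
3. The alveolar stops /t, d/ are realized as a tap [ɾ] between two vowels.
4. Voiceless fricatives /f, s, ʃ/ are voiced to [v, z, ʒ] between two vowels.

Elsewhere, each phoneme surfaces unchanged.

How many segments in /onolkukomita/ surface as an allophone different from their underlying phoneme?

4

Segments that undergo a rule: /o/ → [õ] (rule 2); /l/ → [ɫ] (rule 1); /o/ → [õ] (rule 2); /t/ → [ɾ] (rule 3).
All other segments surface unchanged.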